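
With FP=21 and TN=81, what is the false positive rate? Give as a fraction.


FPR = FP / (FP + TN) = 21 / 102 = 7/34.

7/34


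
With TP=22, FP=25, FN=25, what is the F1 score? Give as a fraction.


Precision = 22/47 = 22/47. Recall = 22/47 = 22/47. F1 = 2*P*R/(P+R) = 22/47.

22/47


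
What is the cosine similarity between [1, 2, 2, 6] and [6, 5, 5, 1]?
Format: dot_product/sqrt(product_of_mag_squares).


dot = 32. |a|^2 = 45, |b|^2 = 87. cos = 32/sqrt(3915).

32/sqrt(3915)


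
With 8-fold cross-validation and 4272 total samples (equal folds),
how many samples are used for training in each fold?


Each validation fold has 4272/8 = 534 samples. Training set = 4272 - 534 = 3738.

3738


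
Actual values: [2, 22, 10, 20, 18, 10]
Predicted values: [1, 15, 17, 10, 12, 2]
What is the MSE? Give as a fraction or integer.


MSE = (1/6) * ((2-1)^2=1 + (22-15)^2=49 + (10-17)^2=49 + (20-10)^2=100 + (18-12)^2=36 + (10-2)^2=64). Sum = 299. MSE = 299/6.

299/6


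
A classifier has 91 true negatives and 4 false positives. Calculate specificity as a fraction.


Specificity = TN / (TN + FP) = 91 / 95 = 91/95.

91/95


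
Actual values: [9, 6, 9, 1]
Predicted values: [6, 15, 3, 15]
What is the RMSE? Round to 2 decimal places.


MSE = 80.5000. RMSE = sqrt(80.5000) = 8.97.

8.97


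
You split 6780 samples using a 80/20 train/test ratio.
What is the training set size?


Test set = 6780 * 20% = 1356. Training set = 6780 - 1356 = 5424.

5424


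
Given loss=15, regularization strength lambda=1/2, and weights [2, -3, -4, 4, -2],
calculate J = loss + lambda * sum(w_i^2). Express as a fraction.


L2 sq norm = sum(w^2) = 49. J = 15 + 1/2 * 49 = 79/2.

79/2


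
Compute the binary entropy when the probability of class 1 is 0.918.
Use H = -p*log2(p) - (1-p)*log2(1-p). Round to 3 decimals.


H = -0.918*log2(0.918) - 0.082*log2(0.082) = 0.409.

0.409


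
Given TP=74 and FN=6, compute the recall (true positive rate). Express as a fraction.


Recall = TP / (TP + FN) = 74 / 80 = 37/40.

37/40


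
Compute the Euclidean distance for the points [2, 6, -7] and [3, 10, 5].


d = sqrt(sum of squared differences). (2-3)^2=1, (6-10)^2=16, (-7-5)^2=144. Sum = 161.

sqrt(161)


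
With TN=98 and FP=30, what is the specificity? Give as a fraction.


Specificity = TN / (TN + FP) = 98 / 128 = 49/64.

49/64


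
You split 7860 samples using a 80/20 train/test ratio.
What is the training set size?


Test set = 7860 * 20% = 1572. Training set = 7860 - 1572 = 6288.

6288


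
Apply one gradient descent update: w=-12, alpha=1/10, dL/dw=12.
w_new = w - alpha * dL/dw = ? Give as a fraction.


w_new = -12 - 1/10 * 12 = -12 - 6/5 = -66/5.

-66/5


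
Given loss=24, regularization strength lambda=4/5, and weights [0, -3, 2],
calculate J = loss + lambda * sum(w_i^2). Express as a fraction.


L2 sq norm = sum(w^2) = 13. J = 24 + 4/5 * 13 = 172/5.

172/5


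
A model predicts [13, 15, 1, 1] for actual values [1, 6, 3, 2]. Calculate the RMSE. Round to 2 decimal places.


MSE = 57.5000. RMSE = sqrt(57.5000) = 7.58.

7.58


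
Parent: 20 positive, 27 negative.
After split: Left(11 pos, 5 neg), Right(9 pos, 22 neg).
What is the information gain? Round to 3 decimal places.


H(parent) = 0.9839. H(left) = 0.8960, H(right) = 0.8691. Weighted = (16/47)*0.8960 + (31/47)*0.8691 = 0.8783. IG = 0.9839 - 0.8783 = 0.1056, which rounds to 0.106.

0.106


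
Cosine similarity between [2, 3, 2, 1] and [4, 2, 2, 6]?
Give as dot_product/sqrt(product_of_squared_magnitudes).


dot = 24. |a|^2 = 18, |b|^2 = 60. cos = 24/sqrt(1080).

24/sqrt(1080)


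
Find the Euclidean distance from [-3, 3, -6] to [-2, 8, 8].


d = sqrt(sum of squared differences). (-3--2)^2=1, (3-8)^2=25, (-6-8)^2=196. Sum = 222.

sqrt(222)


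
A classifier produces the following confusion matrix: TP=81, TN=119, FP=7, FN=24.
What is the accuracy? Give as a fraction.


Accuracy = (TP + TN) / (TP + TN + FP + FN) = (81 + 119) / 231 = 200/231.

200/231


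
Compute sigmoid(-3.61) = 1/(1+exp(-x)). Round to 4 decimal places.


sigma(-3.61) = 1/(1+e^(3.61)) = 1/(1+36.966053) = 1/37.966053 = 0.0263.

0.0263


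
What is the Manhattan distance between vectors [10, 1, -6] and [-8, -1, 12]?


d = sum of absolute differences: |10--8|=18 + |1--1|=2 + |-6-12|=18 = 38.

38


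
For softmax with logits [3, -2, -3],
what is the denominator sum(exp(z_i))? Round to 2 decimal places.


Denom = e^3=20.0855 + e^-2=0.1353 + e^-3=0.0498. Sum = 20.2706, which rounds to 20.27.

20.27


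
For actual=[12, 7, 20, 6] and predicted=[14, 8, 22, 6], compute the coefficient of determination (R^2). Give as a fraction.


Mean(y) = 45/4. SS_res = 9. SS_tot = 491/4. R^2 = 1 - 9/(491/4) = 455/491.

455/491


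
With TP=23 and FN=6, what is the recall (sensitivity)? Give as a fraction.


Recall = TP / (TP + FN) = 23 / 29 = 23/29.

23/29


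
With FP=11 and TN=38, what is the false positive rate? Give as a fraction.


FPR = FP / (FP + TN) = 11 / 49 = 11/49.

11/49


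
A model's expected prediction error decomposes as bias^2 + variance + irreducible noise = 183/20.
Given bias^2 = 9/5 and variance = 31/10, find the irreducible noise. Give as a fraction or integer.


Total error = bias^2 + variance + irreducible noise. So irreducible noise = 183/20 - 9/5 - 31/10 = 17/4.

17/4


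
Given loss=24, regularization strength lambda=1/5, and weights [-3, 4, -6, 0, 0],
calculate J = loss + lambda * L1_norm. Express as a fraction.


L1 norm = sum(|w|) = 13. J = 24 + 1/5 * 13 = 133/5.

133/5


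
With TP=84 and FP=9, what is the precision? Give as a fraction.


Precision = TP / (TP + FP) = 84 / 93 = 28/31.

28/31


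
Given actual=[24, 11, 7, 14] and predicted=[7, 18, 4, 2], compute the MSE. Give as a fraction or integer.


MSE = (1/4) * ((24-7)^2=289 + (11-18)^2=49 + (7-4)^2=9 + (14-2)^2=144). Sum = 491. MSE = 491/4.

491/4


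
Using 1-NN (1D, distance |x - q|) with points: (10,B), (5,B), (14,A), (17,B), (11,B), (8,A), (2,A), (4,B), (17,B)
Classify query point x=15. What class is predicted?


Distances: |10-15|=5, |5-15|=10, |14-15|=1, |17-15|=2, |11-15|=4, |8-15|=7, |2-15|=13, |4-15|=11, |17-15|=2. 1 nearest: (14,A). Counts: {'A': 1}. Majority class: A.

A


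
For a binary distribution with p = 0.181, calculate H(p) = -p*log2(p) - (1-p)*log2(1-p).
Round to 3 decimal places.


H = -0.181*log2(0.181) - 0.819*log2(0.819) = 0.682.

0.682


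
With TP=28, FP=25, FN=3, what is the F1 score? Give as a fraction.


Precision = 28/53 = 28/53. Recall = 28/31 = 28/31. F1 = 2*P*R/(P+R) = 2/3.

2/3


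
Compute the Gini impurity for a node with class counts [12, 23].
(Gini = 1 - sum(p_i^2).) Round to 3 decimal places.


Total = 35. Proportions: 12/35, 23/35. sum(p_i^2) = 0.5494. Gini = 1 - 0.5494 = 0.4506, which rounds to 0.451.

0.451


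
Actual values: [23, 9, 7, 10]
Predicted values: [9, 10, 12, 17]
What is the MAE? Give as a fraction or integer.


MAE = (1/4) * (|23-9|=14 + |9-10|=1 + |7-12|=5 + |10-17|=7). Sum = 27. MAE = 27/4.

27/4


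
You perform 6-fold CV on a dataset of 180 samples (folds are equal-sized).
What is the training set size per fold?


Each validation fold has 180/6 = 30 samples. Training set = 180 - 30 = 150.

150


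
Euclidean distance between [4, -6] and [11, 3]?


d = sqrt(sum of squared differences). (4-11)^2=49, (-6-3)^2=81. Sum = 130.

sqrt(130)


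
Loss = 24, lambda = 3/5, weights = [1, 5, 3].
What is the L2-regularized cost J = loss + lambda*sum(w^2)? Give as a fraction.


L2 sq norm = sum(w^2) = 35. J = 24 + 3/5 * 35 = 45.

45


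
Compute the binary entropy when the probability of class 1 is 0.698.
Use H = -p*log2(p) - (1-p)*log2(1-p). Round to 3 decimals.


H = -0.698*log2(0.698) - 0.302*log2(0.302) = 0.884.

0.884


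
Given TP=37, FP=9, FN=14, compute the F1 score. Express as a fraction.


Precision = 37/46 = 37/46. Recall = 37/51 = 37/51. F1 = 2*P*R/(P+R) = 74/97.

74/97


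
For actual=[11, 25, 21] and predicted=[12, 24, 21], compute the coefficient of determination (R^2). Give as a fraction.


Mean(y) = 19. SS_res = 2. SS_tot = 104. R^2 = 1 - 2/(104) = 51/52.

51/52


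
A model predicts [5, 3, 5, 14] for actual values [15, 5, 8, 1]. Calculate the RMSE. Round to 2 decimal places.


MSE = 70.5000. RMSE = sqrt(70.5000) = 8.40.

8.40


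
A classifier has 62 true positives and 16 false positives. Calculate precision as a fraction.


Precision = TP / (TP + FP) = 62 / 78 = 31/39.

31/39


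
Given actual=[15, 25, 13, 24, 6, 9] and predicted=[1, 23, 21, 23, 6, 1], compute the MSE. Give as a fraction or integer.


MSE = (1/6) * ((15-1)^2=196 + (25-23)^2=4 + (13-21)^2=64 + (24-23)^2=1 + (6-6)^2=0 + (9-1)^2=64). Sum = 329. MSE = 329/6.

329/6


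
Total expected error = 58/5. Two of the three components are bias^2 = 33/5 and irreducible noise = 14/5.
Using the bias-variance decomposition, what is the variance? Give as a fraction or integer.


Total error = bias^2 + variance + irreducible noise. So variance = 58/5 - 33/5 - 14/5 = 11/5.

11/5


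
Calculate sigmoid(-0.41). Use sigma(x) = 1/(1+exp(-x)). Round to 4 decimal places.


sigma(-0.41) = 1/(1+e^(0.41)) = 1/(1+1.506818) = 1/2.506818 = 0.3989.

0.3989


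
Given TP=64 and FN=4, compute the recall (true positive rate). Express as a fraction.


Recall = TP / (TP + FN) = 64 / 68 = 16/17.

16/17


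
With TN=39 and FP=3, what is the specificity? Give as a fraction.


Specificity = TN / (TN + FP) = 39 / 42 = 13/14.

13/14


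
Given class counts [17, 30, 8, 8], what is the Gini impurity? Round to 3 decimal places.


Total = 63. Proportions: 17/63, 30/63, 8/63, 8/63. sum(p_i^2) = 0.3318. Gini = 1 - 0.3318 = 0.6682, which rounds to 0.668.

0.668


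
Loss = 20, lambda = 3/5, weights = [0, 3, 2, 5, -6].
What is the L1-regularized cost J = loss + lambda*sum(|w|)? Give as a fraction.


L1 norm = sum(|w|) = 16. J = 20 + 3/5 * 16 = 148/5.

148/5


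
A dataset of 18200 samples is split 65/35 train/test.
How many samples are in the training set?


Test set = 18200 * 35% = 6370. Training set = 18200 - 6370 = 11830.

11830


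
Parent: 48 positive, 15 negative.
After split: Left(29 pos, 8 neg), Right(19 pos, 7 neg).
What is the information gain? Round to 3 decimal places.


H(parent) = 0.7919. H(left) = 0.7532, H(right) = 0.8404. Weighted = (37/63)*0.7532 + (26/63)*0.8404 = 0.7892. IG = 0.7919 - 0.7892 = 0.0027, which rounds to 0.003.

0.003


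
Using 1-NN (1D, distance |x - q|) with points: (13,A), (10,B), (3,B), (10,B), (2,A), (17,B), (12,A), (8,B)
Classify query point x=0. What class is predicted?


Distances: |13-0|=13, |10-0|=10, |3-0|=3, |10-0|=10, |2-0|=2, |17-0|=17, |12-0|=12, |8-0|=8. 1 nearest: (2,A). Counts: {'A': 1}. Majority class: A.

A


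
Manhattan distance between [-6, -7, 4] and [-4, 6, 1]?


d = sum of absolute differences: |-6--4|=2 + |-7-6|=13 + |4-1|=3 = 18.

18


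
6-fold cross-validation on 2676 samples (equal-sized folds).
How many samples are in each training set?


Each validation fold has 2676/6 = 446 samples. Training set = 2676 - 446 = 2230.

2230


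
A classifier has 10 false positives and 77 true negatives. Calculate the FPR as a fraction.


FPR = FP / (FP + TN) = 10 / 87 = 10/87.

10/87


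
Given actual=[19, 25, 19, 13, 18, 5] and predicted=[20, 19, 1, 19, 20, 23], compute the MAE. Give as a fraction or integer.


MAE = (1/6) * (|19-20|=1 + |25-19|=6 + |19-1|=18 + |13-19|=6 + |18-20|=2 + |5-23|=18). Sum = 51. MAE = 17/2.

17/2


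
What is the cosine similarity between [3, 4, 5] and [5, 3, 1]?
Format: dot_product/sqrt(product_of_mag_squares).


dot = 32. |a|^2 = 50, |b|^2 = 35. cos = 32/sqrt(1750).

32/sqrt(1750)


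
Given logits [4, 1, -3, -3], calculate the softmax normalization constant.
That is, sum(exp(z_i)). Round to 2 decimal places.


Denom = e^4=54.5982 + e^1=2.7183 + e^-3=0.0498 + e^-3=0.0498. Sum = 57.4161, which rounds to 57.42.

57.42


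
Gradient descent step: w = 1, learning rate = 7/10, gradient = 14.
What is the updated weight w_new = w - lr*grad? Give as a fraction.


w_new = 1 - 7/10 * 14 = 1 - 49/5 = -44/5.

-44/5


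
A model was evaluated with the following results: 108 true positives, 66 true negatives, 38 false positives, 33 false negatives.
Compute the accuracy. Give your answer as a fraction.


Accuracy = (TP + TN) / (TP + TN + FP + FN) = (108 + 66) / 245 = 174/245.

174/245


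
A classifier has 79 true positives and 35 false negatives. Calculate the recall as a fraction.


Recall = TP / (TP + FN) = 79 / 114 = 79/114.

79/114


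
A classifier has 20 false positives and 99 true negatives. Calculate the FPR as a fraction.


FPR = FP / (FP + TN) = 20 / 119 = 20/119.

20/119


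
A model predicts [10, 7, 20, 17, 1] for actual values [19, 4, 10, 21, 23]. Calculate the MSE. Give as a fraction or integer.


MSE = (1/5) * ((19-10)^2=81 + (4-7)^2=9 + (10-20)^2=100 + (21-17)^2=16 + (23-1)^2=484). Sum = 690. MSE = 138.

138


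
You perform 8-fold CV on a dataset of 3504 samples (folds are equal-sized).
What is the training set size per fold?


Each validation fold has 3504/8 = 438 samples. Training set = 3504 - 438 = 3066.

3066


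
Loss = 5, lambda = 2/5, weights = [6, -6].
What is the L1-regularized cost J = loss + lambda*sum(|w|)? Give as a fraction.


L1 norm = sum(|w|) = 12. J = 5 + 2/5 * 12 = 49/5.

49/5


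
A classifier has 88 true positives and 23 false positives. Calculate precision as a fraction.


Precision = TP / (TP + FP) = 88 / 111 = 88/111.

88/111


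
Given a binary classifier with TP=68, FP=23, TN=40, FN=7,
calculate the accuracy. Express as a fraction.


Accuracy = (TP + TN) / (TP + TN + FP + FN) = (68 + 40) / 138 = 18/23.

18/23


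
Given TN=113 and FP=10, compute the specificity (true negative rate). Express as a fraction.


Specificity = TN / (TN + FP) = 113 / 123 = 113/123.

113/123


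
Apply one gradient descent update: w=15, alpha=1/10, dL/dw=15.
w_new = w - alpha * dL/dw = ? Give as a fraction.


w_new = 15 - 1/10 * 15 = 15 - 3/2 = 27/2.

27/2


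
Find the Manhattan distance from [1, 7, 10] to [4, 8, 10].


d = sum of absolute differences: |1-4|=3 + |7-8|=1 + |10-10|=0 = 4.

4


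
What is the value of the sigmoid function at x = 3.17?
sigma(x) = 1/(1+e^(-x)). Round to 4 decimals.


sigma(3.17) = 1/(1+e^(-3.17)) = 1/(1+0.042004) = 1/1.042004 = 0.9597.

0.9597


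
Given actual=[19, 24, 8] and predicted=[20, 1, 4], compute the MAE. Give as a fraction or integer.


MAE = (1/3) * (|19-20|=1 + |24-1|=23 + |8-4|=4). Sum = 28. MAE = 28/3.

28/3


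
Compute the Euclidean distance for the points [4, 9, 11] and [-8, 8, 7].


d = sqrt(sum of squared differences). (4--8)^2=144, (9-8)^2=1, (11-7)^2=16. Sum = 161.

sqrt(161)


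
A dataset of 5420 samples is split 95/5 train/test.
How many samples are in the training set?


Test set = 5420 * 5% = 271. Training set = 5420 - 271 = 5149.

5149


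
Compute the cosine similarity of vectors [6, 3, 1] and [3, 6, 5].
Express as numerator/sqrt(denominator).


dot = 41. |a|^2 = 46, |b|^2 = 70. cos = 41/sqrt(3220).

41/sqrt(3220)


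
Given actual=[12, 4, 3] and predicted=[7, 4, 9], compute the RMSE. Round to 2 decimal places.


MSE = 20.3333. RMSE = sqrt(20.3333) = 4.51.

4.51


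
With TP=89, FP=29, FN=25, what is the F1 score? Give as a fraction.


Precision = 89/118 = 89/118. Recall = 89/114 = 89/114. F1 = 2*P*R/(P+R) = 89/116.

89/116


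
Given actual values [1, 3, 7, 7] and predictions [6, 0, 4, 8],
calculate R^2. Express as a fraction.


Mean(y) = 9/2. SS_res = 44. SS_tot = 27. R^2 = 1 - 44/(27) = -17/27.

-17/27


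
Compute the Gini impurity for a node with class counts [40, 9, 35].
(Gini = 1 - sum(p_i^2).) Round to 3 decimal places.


Total = 84. Proportions: 40/84, 9/84, 35/84. sum(p_i^2) = 0.4118. Gini = 1 - 0.4118 = 0.5882, which rounds to 0.588.

0.588


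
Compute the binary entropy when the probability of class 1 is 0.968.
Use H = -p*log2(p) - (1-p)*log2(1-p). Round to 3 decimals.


H = -0.968*log2(0.968) - 0.032*log2(0.032) = 0.204.

0.204


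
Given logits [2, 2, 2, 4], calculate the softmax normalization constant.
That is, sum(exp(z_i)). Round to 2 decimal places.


Denom = e^2=7.3891 + e^2=7.3891 + e^2=7.3891 + e^4=54.5982. Sum = 76.7655, which rounds to 76.77.

76.77


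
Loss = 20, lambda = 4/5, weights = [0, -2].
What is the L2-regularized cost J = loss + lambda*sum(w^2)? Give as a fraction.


L2 sq norm = sum(w^2) = 4. J = 20 + 4/5 * 4 = 116/5.

116/5


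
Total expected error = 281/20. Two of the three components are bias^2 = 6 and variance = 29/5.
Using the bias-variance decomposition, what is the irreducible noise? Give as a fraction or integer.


Total error = bias^2 + variance + irreducible noise. So irreducible noise = 281/20 - 6 - 29/5 = 9/4.

9/4


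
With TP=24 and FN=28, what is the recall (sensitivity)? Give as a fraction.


Recall = TP / (TP + FN) = 24 / 52 = 6/13.

6/13


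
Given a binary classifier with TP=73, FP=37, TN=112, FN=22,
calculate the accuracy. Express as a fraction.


Accuracy = (TP + TN) / (TP + TN + FP + FN) = (73 + 112) / 244 = 185/244.

185/244


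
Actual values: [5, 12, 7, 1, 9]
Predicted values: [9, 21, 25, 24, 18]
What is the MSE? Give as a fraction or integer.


MSE = (1/5) * ((5-9)^2=16 + (12-21)^2=81 + (7-25)^2=324 + (1-24)^2=529 + (9-18)^2=81). Sum = 1031. MSE = 1031/5.

1031/5


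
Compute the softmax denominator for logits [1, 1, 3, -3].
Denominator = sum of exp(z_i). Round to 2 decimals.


Denom = e^1=2.7183 + e^1=2.7183 + e^3=20.0855 + e^-3=0.0498. Sum = 25.5719, which rounds to 25.57.

25.57


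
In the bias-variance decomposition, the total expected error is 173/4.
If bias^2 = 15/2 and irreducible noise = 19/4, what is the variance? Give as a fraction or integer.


Total error = bias^2 + variance + irreducible noise. So variance = 173/4 - 15/2 - 19/4 = 31.

31


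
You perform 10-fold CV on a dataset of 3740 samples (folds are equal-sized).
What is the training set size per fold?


Each validation fold has 3740/10 = 374 samples. Training set = 3740 - 374 = 3366.

3366


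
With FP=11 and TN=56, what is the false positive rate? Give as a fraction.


FPR = FP / (FP + TN) = 11 / 67 = 11/67.

11/67


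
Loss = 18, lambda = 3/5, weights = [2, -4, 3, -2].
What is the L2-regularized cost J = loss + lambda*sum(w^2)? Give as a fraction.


L2 sq norm = sum(w^2) = 33. J = 18 + 3/5 * 33 = 189/5.

189/5


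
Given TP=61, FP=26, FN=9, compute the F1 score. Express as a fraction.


Precision = 61/87 = 61/87. Recall = 61/70 = 61/70. F1 = 2*P*R/(P+R) = 122/157.

122/157


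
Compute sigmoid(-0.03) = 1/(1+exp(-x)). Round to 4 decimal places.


sigma(-0.03) = 1/(1+e^(0.03)) = 1/(1+1.030455) = 1/2.030455 = 0.4925.

0.4925


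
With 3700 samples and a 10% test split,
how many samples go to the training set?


Test set = 3700 * 10% = 370. Training set = 3700 - 370 = 3330.

3330


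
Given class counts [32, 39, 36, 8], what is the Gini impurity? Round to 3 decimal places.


Total = 115. Proportions: 32/115, 39/115, 36/115, 8/115. sum(p_i^2) = 0.2953. Gini = 1 - 0.2953 = 0.7047, which rounds to 0.705.

0.705


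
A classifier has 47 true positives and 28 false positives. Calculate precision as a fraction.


Precision = TP / (TP + FP) = 47 / 75 = 47/75.

47/75


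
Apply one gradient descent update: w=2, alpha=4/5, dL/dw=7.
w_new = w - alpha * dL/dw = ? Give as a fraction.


w_new = 2 - 4/5 * 7 = 2 - 28/5 = -18/5.

-18/5


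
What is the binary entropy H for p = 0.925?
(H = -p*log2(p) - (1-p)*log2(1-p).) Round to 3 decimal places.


H = -0.925*log2(0.925) - 0.075*log2(0.075) = 0.384.

0.384


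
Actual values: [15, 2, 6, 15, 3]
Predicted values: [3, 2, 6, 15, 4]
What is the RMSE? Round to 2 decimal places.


MSE = 29.0000. RMSE = sqrt(29.0000) = 5.39.

5.39


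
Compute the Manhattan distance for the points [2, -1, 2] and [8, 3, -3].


d = sum of absolute differences: |2-8|=6 + |-1-3|=4 + |2--3|=5 = 15.

15


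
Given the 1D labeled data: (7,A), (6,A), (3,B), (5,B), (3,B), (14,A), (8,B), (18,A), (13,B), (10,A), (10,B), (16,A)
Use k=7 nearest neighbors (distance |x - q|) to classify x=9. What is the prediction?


Distances: |7-9|=2, |6-9|=3, |3-9|=6, |5-9|=4, |3-9|=6, |14-9|=5, |8-9|=1, |18-9|=9, |13-9|=4, |10-9|=1, |10-9|=1, |16-9|=7. 7 nearest: (10,A), (8,B), (10,B), (7,A), (6,A), (5,B), (13,B). Counts: {'A': 3, 'B': 4}. Majority class: B.

B


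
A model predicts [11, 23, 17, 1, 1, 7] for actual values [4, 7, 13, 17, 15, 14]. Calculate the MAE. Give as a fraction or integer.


MAE = (1/6) * (|4-11|=7 + |7-23|=16 + |13-17|=4 + |17-1|=16 + |15-1|=14 + |14-7|=7). Sum = 64. MAE = 32/3.

32/3


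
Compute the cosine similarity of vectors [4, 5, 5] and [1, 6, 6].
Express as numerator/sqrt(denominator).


dot = 64. |a|^2 = 66, |b|^2 = 73. cos = 64/sqrt(4818).

64/sqrt(4818)


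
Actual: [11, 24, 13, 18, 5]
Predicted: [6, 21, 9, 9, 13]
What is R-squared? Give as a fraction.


Mean(y) = 71/5. SS_res = 195. SS_tot = 1034/5. R^2 = 1 - 195/(1034/5) = 59/1034.

59/1034


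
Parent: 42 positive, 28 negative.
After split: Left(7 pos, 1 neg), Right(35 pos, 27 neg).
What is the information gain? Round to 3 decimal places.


H(parent) = 0.9710. H(left) = 0.5436, H(right) = 0.9880. Weighted = (8/70)*0.5436 + (62/70)*0.9880 = 0.9372. IG = 0.9710 - 0.9372 = 0.0338, which rounds to 0.034.

0.034


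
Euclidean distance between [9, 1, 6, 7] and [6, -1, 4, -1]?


d = sqrt(sum of squared differences). (9-6)^2=9, (1--1)^2=4, (6-4)^2=4, (7--1)^2=64. Sum = 81.

9


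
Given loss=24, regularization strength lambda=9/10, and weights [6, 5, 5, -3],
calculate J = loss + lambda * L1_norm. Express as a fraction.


L1 norm = sum(|w|) = 19. J = 24 + 9/10 * 19 = 411/10.

411/10


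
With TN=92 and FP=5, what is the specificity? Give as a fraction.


Specificity = TN / (TN + FP) = 92 / 97 = 92/97.

92/97


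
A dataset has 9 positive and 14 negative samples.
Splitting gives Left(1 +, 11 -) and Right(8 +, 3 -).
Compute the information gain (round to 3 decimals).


H(parent) = 0.9656. H(left) = 0.4138, H(right) = 0.8454. Weighted = (12/23)*0.4138 + (11/23)*0.8454 = 0.6202. IG = 0.9656 - 0.6202 = 0.3454, which rounds to 0.345.

0.345


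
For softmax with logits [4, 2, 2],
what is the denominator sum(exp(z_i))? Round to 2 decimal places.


Denom = e^4=54.5982 + e^2=7.3891 + e^2=7.3891. Sum = 69.3764, which rounds to 69.38.

69.38


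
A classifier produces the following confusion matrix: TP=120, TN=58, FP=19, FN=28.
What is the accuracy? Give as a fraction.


Accuracy = (TP + TN) / (TP + TN + FP + FN) = (120 + 58) / 225 = 178/225.

178/225


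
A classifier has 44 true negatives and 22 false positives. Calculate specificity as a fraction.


Specificity = TN / (TN + FP) = 44 / 66 = 2/3.

2/3


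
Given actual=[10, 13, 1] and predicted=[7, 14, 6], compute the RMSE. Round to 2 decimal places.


MSE = 11.6667. RMSE = sqrt(11.6667) = 3.42.

3.42


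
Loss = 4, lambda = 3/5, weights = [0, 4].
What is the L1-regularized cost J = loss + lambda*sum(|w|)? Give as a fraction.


L1 norm = sum(|w|) = 4. J = 4 + 3/5 * 4 = 32/5.

32/5


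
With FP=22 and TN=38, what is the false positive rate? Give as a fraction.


FPR = FP / (FP + TN) = 22 / 60 = 11/30.

11/30


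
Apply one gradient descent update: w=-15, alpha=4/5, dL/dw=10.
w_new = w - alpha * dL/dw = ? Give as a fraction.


w_new = -15 - 4/5 * 10 = -15 - 8 = -23.

-23


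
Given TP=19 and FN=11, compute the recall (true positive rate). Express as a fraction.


Recall = TP / (TP + FN) = 19 / 30 = 19/30.

19/30


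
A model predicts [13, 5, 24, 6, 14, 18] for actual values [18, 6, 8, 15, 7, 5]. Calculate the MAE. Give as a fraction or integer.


MAE = (1/6) * (|18-13|=5 + |6-5|=1 + |8-24|=16 + |15-6|=9 + |7-14|=7 + |5-18|=13). Sum = 51. MAE = 17/2.

17/2


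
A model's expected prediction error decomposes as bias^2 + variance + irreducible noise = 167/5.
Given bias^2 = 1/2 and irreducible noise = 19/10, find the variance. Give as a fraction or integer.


Total error = bias^2 + variance + irreducible noise. So variance = 167/5 - 1/2 - 19/10 = 31.

31


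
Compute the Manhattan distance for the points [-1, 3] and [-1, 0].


d = sum of absolute differences: |-1--1|=0 + |3-0|=3 = 3.

3


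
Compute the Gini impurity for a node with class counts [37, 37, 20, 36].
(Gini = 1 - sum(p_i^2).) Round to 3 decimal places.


Total = 130. Proportions: 37/130, 37/130, 20/130, 36/130. sum(p_i^2) = 0.2624. Gini = 1 - 0.2624 = 0.7376, which rounds to 0.738.

0.738


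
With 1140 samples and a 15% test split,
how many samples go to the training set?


Test set = 1140 * 15% = 171. Training set = 1140 - 171 = 969.

969


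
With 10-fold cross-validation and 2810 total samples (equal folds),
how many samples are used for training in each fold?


Each validation fold has 2810/10 = 281 samples. Training set = 2810 - 281 = 2529.

2529


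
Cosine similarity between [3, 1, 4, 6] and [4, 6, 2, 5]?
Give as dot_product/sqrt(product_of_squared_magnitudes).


dot = 56. |a|^2 = 62, |b|^2 = 81. cos = 56/sqrt(5022).

56/sqrt(5022)


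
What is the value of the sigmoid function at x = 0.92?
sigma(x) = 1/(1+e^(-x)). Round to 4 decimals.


sigma(0.92) = 1/(1+e^(-0.92)) = 1/(1+0.398519) = 1/1.398519 = 0.7150.

0.7150


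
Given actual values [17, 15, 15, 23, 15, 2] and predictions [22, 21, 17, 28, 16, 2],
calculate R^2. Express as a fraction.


Mean(y) = 29/2. SS_res = 91. SS_tot = 471/2. R^2 = 1 - 91/(471/2) = 289/471.

289/471


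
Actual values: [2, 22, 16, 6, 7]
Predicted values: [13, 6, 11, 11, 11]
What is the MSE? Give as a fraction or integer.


MSE = (1/5) * ((2-13)^2=121 + (22-6)^2=256 + (16-11)^2=25 + (6-11)^2=25 + (7-11)^2=16). Sum = 443. MSE = 443/5.

443/5


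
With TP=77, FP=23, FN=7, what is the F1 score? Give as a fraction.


Precision = 77/100 = 77/100. Recall = 77/84 = 11/12. F1 = 2*P*R/(P+R) = 77/92.

77/92


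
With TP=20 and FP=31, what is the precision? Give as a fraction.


Precision = TP / (TP + FP) = 20 / 51 = 20/51.

20/51


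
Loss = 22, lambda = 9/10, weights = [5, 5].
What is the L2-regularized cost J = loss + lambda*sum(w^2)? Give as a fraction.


L2 sq norm = sum(w^2) = 50. J = 22 + 9/10 * 50 = 67.

67


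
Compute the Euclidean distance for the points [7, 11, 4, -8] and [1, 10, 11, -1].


d = sqrt(sum of squared differences). (7-1)^2=36, (11-10)^2=1, (4-11)^2=49, (-8--1)^2=49. Sum = 135.

sqrt(135)


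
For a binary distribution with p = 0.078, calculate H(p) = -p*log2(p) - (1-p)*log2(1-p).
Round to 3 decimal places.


H = -0.078*log2(0.078) - 0.922*log2(0.922) = 0.395.

0.395


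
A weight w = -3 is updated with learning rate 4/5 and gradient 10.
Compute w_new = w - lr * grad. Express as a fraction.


w_new = -3 - 4/5 * 10 = -3 - 8 = -11.

-11


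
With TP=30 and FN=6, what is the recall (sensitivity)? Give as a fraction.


Recall = TP / (TP + FN) = 30 / 36 = 5/6.

5/6


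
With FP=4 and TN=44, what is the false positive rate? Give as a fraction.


FPR = FP / (FP + TN) = 4 / 48 = 1/12.

1/12


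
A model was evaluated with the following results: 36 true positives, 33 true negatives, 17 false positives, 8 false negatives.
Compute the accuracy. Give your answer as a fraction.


Accuracy = (TP + TN) / (TP + TN + FP + FN) = (36 + 33) / 94 = 69/94.

69/94


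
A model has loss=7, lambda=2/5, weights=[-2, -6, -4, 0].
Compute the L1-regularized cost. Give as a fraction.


L1 norm = sum(|w|) = 12. J = 7 + 2/5 * 12 = 59/5.

59/5


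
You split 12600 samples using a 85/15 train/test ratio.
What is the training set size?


Test set = 12600 * 15% = 1890. Training set = 12600 - 1890 = 10710.

10710


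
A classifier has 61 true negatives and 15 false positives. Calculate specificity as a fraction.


Specificity = TN / (TN + FP) = 61 / 76 = 61/76.

61/76


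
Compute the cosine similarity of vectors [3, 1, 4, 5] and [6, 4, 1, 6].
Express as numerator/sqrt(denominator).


dot = 56. |a|^2 = 51, |b|^2 = 89. cos = 56/sqrt(4539).

56/sqrt(4539)


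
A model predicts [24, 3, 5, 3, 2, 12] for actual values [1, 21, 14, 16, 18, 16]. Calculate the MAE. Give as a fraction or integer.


MAE = (1/6) * (|1-24|=23 + |21-3|=18 + |14-5|=9 + |16-3|=13 + |18-2|=16 + |16-12|=4). Sum = 83. MAE = 83/6.

83/6


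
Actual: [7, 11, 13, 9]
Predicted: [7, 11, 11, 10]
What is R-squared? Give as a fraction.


Mean(y) = 10. SS_res = 5. SS_tot = 20. R^2 = 1 - 5/(20) = 3/4.

3/4


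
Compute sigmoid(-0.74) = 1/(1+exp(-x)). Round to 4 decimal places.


sigma(-0.74) = 1/(1+e^(0.74)) = 1/(1+2.095936) = 1/3.095936 = 0.3230.

0.3230


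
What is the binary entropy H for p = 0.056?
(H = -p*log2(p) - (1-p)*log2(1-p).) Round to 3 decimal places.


H = -0.056*log2(0.056) - 0.944*log2(0.944) = 0.311.

0.311


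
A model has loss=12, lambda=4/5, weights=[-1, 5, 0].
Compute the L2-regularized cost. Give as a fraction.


L2 sq norm = sum(w^2) = 26. J = 12 + 4/5 * 26 = 164/5.

164/5


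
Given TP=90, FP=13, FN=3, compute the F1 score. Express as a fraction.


Precision = 90/103 = 90/103. Recall = 90/93 = 30/31. F1 = 2*P*R/(P+R) = 45/49.

45/49


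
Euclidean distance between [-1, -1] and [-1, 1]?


d = sqrt(sum of squared differences). (-1--1)^2=0, (-1-1)^2=4. Sum = 4.

2


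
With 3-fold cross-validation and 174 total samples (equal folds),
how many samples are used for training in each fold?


Each validation fold has 174/3 = 58 samples. Training set = 174 - 58 = 116.

116


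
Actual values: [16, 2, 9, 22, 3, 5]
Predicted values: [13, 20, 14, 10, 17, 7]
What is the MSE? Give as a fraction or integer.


MSE = (1/6) * ((16-13)^2=9 + (2-20)^2=324 + (9-14)^2=25 + (22-10)^2=144 + (3-17)^2=196 + (5-7)^2=4). Sum = 702. MSE = 117.

117


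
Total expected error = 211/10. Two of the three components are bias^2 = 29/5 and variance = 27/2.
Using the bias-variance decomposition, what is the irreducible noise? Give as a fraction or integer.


Total error = bias^2 + variance + irreducible noise. So irreducible noise = 211/10 - 29/5 - 27/2 = 9/5.

9/5


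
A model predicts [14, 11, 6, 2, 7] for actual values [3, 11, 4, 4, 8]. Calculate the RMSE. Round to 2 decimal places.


MSE = 26.0000. RMSE = sqrt(26.0000) = 5.10.

5.10


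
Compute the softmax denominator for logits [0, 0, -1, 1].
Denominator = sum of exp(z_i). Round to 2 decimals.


Denom = e^0=1.0000 + e^0=1.0000 + e^-1=0.3679 + e^1=2.7183. Sum = 5.0862, which rounds to 5.09.

5.09


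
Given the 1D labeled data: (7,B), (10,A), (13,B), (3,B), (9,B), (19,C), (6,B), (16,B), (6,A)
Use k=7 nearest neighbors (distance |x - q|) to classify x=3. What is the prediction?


Distances: |7-3|=4, |10-3|=7, |13-3|=10, |3-3|=0, |9-3|=6, |19-3|=16, |6-3|=3, |16-3|=13, |6-3|=3. 7 nearest: (3,B), (6,A), (6,B), (7,B), (9,B), (10,A), (13,B). Counts: {'B': 5, 'A': 2}. Majority class: B.

B


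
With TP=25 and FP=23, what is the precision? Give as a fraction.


Precision = TP / (TP + FP) = 25 / 48 = 25/48.

25/48


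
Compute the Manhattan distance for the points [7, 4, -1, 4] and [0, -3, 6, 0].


d = sum of absolute differences: |7-0|=7 + |4--3|=7 + |-1-6|=7 + |4-0|=4 = 25.

25


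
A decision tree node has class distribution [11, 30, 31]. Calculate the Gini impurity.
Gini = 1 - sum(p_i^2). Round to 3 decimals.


Total = 72. Proportions: 11/72, 30/72, 31/72. sum(p_i^2) = 0.3823. Gini = 1 - 0.3823 = 0.6177, which rounds to 0.618.

0.618


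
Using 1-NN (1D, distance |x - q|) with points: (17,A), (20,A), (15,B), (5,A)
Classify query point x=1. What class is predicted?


Distances: |17-1|=16, |20-1|=19, |15-1|=14, |5-1|=4. 1 nearest: (5,A). Counts: {'A': 1}. Majority class: A.

A


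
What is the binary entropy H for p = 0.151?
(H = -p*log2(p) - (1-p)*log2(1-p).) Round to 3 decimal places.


H = -0.151*log2(0.151) - 0.849*log2(0.849) = 0.612.

0.612


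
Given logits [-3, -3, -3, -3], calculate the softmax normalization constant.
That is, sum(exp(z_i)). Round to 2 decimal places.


Denom = e^-3=0.0498 + e^-3=0.0498 + e^-3=0.0498 + e^-3=0.0498. Sum = 0.1992, which rounds to 0.20.

0.20


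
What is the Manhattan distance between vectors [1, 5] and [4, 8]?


d = sum of absolute differences: |1-4|=3 + |5-8|=3 = 6.

6


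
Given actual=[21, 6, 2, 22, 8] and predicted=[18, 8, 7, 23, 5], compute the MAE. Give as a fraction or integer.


MAE = (1/5) * (|21-18|=3 + |6-8|=2 + |2-7|=5 + |22-23|=1 + |8-5|=3). Sum = 14. MAE = 14/5.

14/5


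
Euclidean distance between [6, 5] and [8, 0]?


d = sqrt(sum of squared differences). (6-8)^2=4, (5-0)^2=25. Sum = 29.

sqrt(29)


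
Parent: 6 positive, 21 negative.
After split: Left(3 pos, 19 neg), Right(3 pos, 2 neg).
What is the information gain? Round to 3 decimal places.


H(parent) = 0.7642. H(left) = 0.5746, H(right) = 0.9710. Weighted = (22/27)*0.5746 + (5/27)*0.9710 = 0.6480. IG = 0.7642 - 0.6480 = 0.1162, which rounds to 0.116.

0.116


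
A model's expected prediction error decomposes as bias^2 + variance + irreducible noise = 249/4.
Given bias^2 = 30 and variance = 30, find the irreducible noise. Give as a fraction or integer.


Total error = bias^2 + variance + irreducible noise. So irreducible noise = 249/4 - 30 - 30 = 9/4.

9/4


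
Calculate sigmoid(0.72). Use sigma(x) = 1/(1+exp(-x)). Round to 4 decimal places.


sigma(0.72) = 1/(1+e^(-0.72)) = 1/(1+0.486752) = 1/1.486752 = 0.6726.

0.6726


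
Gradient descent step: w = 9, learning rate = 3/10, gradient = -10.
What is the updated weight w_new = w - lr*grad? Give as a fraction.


w_new = 9 - 3/10 * -10 = 9 - -3 = 12.

12


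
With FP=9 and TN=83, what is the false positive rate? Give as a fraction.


FPR = FP / (FP + TN) = 9 / 92 = 9/92.

9/92


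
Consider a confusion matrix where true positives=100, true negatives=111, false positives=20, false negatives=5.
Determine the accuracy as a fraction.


Accuracy = (TP + TN) / (TP + TN + FP + FN) = (100 + 111) / 236 = 211/236.

211/236


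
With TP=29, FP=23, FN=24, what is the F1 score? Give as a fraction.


Precision = 29/52 = 29/52. Recall = 29/53 = 29/53. F1 = 2*P*R/(P+R) = 58/105.

58/105


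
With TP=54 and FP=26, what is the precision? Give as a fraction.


Precision = TP / (TP + FP) = 54 / 80 = 27/40.

27/40


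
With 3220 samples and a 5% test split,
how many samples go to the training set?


Test set = 3220 * 5% = 161. Training set = 3220 - 161 = 3059.

3059


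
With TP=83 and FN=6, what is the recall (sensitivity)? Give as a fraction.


Recall = TP / (TP + FN) = 83 / 89 = 83/89.

83/89


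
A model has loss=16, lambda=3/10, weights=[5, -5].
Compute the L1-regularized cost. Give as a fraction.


L1 norm = sum(|w|) = 10. J = 16 + 3/10 * 10 = 19.

19


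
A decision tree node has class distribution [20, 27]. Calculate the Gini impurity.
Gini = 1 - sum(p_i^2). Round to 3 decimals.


Total = 47. Proportions: 20/47, 27/47. sum(p_i^2) = 0.5111. Gini = 1 - 0.5111 = 0.4889, which rounds to 0.489.

0.489


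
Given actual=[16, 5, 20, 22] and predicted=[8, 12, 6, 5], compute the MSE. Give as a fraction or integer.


MSE = (1/4) * ((16-8)^2=64 + (5-12)^2=49 + (20-6)^2=196 + (22-5)^2=289). Sum = 598. MSE = 299/2.

299/2


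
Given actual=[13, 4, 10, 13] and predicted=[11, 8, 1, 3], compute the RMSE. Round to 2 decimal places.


MSE = 50.2500. RMSE = sqrt(50.2500) = 7.09.

7.09


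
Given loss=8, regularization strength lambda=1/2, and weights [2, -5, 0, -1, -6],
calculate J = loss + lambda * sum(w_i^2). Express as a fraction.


L2 sq norm = sum(w^2) = 66. J = 8 + 1/2 * 66 = 41.

41


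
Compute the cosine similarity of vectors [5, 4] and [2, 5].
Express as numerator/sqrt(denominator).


dot = 30. |a|^2 = 41, |b|^2 = 29. cos = 30/sqrt(1189).

30/sqrt(1189)


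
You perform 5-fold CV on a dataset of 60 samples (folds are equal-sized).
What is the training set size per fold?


Each validation fold has 60/5 = 12 samples. Training set = 60 - 12 = 48.

48


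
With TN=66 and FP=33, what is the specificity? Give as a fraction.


Specificity = TN / (TN + FP) = 66 / 99 = 2/3.

2/3


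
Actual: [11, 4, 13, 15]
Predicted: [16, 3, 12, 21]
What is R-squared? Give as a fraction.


Mean(y) = 43/4. SS_res = 63. SS_tot = 275/4. R^2 = 1 - 63/(275/4) = 23/275.

23/275


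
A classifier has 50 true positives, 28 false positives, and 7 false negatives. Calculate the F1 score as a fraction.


Precision = 50/78 = 25/39. Recall = 50/57 = 50/57. F1 = 2*P*R/(P+R) = 20/27.

20/27


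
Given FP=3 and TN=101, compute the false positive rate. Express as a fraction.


FPR = FP / (FP + TN) = 3 / 104 = 3/104.

3/104


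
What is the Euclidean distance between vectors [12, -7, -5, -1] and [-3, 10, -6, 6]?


d = sqrt(sum of squared differences). (12--3)^2=225, (-7-10)^2=289, (-5--6)^2=1, (-1-6)^2=49. Sum = 564.

sqrt(564)


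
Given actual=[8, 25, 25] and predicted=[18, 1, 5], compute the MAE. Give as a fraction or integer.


MAE = (1/3) * (|8-18|=10 + |25-1|=24 + |25-5|=20). Sum = 54. MAE = 18.

18


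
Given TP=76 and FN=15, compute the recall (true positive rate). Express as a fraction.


Recall = TP / (TP + FN) = 76 / 91 = 76/91.

76/91


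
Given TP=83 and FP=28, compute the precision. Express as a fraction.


Precision = TP / (TP + FP) = 83 / 111 = 83/111.

83/111


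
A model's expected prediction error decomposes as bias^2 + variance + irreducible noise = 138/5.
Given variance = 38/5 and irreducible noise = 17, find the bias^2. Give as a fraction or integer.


Total error = bias^2 + variance + irreducible noise. So bias^2 = 138/5 - 38/5 - 17 = 3.

3


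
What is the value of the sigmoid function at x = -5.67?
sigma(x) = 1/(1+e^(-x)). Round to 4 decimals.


sigma(-5.67) = 1/(1+e^(5.67)) = 1/(1+290.034534) = 1/291.034534 = 0.0034.

0.0034


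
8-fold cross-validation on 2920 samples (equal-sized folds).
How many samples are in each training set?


Each validation fold has 2920/8 = 365 samples. Training set = 2920 - 365 = 2555.

2555


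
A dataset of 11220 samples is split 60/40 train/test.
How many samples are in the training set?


Test set = 11220 * 40% = 4488. Training set = 11220 - 4488 = 6732.

6732


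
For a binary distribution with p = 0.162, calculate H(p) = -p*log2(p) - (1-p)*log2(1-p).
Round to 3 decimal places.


H = -0.162*log2(0.162) - 0.838*log2(0.838) = 0.639.

0.639


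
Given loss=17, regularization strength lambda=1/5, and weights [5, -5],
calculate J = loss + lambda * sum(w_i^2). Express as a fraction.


L2 sq norm = sum(w^2) = 50. J = 17 + 1/5 * 50 = 27.

27


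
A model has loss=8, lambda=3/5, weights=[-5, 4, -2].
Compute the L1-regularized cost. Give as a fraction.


L1 norm = sum(|w|) = 11. J = 8 + 3/5 * 11 = 73/5.

73/5


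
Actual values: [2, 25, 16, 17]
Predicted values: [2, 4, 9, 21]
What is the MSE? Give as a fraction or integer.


MSE = (1/4) * ((2-2)^2=0 + (25-4)^2=441 + (16-9)^2=49 + (17-21)^2=16). Sum = 506. MSE = 253/2.

253/2


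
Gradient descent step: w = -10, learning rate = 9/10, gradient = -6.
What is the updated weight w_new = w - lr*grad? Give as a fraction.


w_new = -10 - 9/10 * -6 = -10 - -27/5 = -23/5.

-23/5
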